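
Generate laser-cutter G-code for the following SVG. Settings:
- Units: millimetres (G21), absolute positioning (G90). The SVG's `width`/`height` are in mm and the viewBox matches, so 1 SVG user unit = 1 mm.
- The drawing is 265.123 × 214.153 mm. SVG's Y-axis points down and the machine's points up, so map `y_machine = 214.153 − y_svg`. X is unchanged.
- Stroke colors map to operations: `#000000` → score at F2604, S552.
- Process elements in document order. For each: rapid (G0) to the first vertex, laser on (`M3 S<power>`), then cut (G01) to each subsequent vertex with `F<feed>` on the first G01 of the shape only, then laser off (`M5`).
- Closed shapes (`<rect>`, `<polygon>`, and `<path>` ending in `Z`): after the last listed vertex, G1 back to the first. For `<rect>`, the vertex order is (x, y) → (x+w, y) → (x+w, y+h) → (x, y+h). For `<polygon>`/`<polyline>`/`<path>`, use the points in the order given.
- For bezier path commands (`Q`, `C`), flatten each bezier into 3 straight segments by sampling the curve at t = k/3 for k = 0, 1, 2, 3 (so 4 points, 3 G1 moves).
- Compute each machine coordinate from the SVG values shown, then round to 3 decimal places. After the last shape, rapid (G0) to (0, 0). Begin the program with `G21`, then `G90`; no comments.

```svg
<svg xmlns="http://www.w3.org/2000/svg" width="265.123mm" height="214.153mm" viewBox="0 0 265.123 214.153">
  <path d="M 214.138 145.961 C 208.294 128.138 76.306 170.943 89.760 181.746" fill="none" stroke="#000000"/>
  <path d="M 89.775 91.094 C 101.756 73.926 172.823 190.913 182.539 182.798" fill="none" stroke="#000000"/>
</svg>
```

viewBox `0 0 265.123 214.153` with mm width/height → 1 unit = 1 mm. Flip: y_m = 214.153 − y_svg.

**Shape 1** — `<path>` cubic bezier, stroke `#000000` → score (S552, F2604). Control points (SVG): P0=(214.138,145.961), P1=(208.294,128.138), P2=(76.306,170.943), P3=(89.760,181.746); sampled at t=k/3. Machine vertices: (214.138,68.192) → (176.305,69.236) → (114.728,50.447) → (89.760,32.407). Open path.

**Shape 2** — `<path>` cubic bezier, stroke `#000000` → score (S552, F2604). Control points (SVG): P0=(89.775,91.094), P1=(101.756,73.926), P2=(172.823,190.913), P3=(182.539,182.798); sampled at t=k/3. Machine vertices: (89.775,123.059) → (116.991,105.111) → (156.833,55.339) → (182.539,31.355). Open path.

G21
G90
G0 X214.138 Y68.192
M3 S552
G01 X176.305 Y69.236 F2604
G01 X114.728 Y50.447
G01 X89.760 Y32.407
M5
G0 X89.775 Y123.059
M3 S552
G01 X116.991 Y105.111 F2604
G01 X156.833 Y55.339
G01 X182.539 Y31.355
M5
G0 X0.000 Y0.000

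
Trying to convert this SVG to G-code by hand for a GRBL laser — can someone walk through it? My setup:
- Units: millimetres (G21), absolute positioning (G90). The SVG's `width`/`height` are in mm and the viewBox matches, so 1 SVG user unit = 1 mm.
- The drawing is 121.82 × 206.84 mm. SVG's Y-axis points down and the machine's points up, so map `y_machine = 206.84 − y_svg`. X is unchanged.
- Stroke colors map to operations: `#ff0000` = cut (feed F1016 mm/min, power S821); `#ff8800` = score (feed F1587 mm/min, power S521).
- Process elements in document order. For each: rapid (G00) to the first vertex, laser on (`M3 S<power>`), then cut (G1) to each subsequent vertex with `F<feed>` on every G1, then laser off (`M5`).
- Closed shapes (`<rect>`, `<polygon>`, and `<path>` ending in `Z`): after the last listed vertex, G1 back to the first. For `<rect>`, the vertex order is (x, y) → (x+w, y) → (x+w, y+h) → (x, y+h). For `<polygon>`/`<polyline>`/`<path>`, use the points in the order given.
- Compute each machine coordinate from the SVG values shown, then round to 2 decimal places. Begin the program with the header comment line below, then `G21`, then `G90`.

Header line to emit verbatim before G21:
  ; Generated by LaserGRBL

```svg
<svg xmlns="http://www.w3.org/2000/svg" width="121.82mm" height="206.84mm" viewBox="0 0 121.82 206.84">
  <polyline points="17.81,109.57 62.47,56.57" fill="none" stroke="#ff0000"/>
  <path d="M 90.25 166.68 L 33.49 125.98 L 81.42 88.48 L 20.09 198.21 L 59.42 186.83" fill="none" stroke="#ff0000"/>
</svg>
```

1 u = 1 mm; y_m = 206.84 − y.

[1] `<polyline>` line segment, #ff0000→cut S821 F1016: (17.81,97.27) → (62.47,150.27)

[2] `<path>` open polyline, #ff0000→cut S821 F1016: (90.25,40.16) → (33.49,80.86) → (81.42,118.36) → (20.09,8.63) → (59.42,20.01)

; Generated by LaserGRBL
G21
G90
G00 X17.81 Y97.27
M3 S821
G1 X62.47 Y150.27 F1016
M5
G00 X90.25 Y40.16
M3 S821
G1 X33.49 Y80.86 F1016
G1 X81.42 Y118.36 F1016
G1 X20.09 Y8.63 F1016
G1 X59.42 Y20.01 F1016
M5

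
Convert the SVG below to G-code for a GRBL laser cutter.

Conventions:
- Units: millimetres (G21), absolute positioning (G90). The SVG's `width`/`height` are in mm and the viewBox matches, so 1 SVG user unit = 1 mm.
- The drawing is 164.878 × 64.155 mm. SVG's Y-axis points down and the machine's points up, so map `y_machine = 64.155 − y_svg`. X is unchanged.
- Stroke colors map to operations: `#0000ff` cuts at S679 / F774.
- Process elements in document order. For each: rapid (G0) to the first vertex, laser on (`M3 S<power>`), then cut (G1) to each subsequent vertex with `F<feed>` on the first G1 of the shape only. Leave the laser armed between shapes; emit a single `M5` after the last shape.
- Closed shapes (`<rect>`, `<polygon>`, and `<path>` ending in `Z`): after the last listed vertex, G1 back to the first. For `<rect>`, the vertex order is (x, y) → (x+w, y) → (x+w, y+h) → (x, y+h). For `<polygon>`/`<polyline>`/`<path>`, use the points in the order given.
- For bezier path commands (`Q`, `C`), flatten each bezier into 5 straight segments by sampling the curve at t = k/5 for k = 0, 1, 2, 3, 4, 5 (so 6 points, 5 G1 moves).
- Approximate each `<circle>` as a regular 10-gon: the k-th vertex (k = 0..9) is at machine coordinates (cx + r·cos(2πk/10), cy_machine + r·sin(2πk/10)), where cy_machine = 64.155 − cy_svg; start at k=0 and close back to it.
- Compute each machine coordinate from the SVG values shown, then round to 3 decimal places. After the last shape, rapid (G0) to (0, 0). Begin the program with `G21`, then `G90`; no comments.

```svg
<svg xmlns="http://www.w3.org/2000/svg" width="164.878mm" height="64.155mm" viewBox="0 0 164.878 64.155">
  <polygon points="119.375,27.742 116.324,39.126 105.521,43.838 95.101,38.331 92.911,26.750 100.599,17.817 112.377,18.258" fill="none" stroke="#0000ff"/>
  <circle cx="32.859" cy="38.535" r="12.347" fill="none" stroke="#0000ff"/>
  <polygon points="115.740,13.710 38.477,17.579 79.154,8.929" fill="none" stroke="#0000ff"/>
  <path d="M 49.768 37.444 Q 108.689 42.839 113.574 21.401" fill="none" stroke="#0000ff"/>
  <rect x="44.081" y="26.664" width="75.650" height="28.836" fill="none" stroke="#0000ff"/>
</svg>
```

viewBox `0 0 164.878 64.155` with mm width/height → 1 unit = 1 mm. Flip: y_m = 64.155 − y_svg.

**Shape 1** — `<polygon>` regular polygon, stroke `#0000ff` → cut (S679, F774). Machine vertices: (119.375,36.413) → (116.324,25.029) → (105.521,20.317) → (95.101,25.824) → (92.911,37.405) → (100.599,46.338) → (112.377,45.897) → (119.375,36.413). Closed: final G1 returns to the first vertex.

**Shape 2** — `<circle>` circle, stroke `#0000ff` → cut (S679, F774). Machine vertices: (45.206,25.620) → (42.848,32.877) → (36.674,37.363) → (29.044,37.363) → (22.870,32.877) → (20.512,25.620) → (22.870,18.363) → (29.044,13.877) → (36.674,13.877) → (42.848,18.363) → (45.206,25.620). Closed: final G1 returns to the first vertex.

**Shape 3** — `<polygon>` closed polygon, stroke `#0000ff` → cut (S679, F774). Machine vertices: (115.740,50.445) → (38.477,46.576) → (79.154,55.226) → (115.740,50.445). Closed: final G1 returns to the first vertex.

**Shape 4** — `<path>` quadratic bezier, stroke `#0000ff` → cut (S679, F774). Control points (SVG): P0=(49.768,37.444), P1=(108.689,42.839), P2=(113.574,21.401); sampled at t=k/5. Machine vertices: (49.768,26.711) → (71.175,25.626) → (88.259,26.688) → (101.020,29.897) → (109.459,35.252) → (113.574,42.754). Open path.

**Shape 5** — `<rect>` rectangle, stroke `#0000ff` → cut (S679, F774). Machine vertices: (44.081,37.491) → (119.731,37.491) → (119.731,8.655) → (44.081,8.655) → (44.081,37.491). Closed: final G1 returns to the first vertex.

G21
G90
G0 X119.375 Y36.413
M3 S679
G1 X116.324 Y25.029 F774
G1 X105.521 Y20.317
G1 X95.101 Y25.824
G1 X92.911 Y37.405
G1 X100.599 Y46.338
G1 X112.377 Y45.897
G1 X119.375 Y36.413
G0 X45.206 Y25.620
M3 S679
G1 X42.848 Y32.877 F774
G1 X36.674 Y37.363
G1 X29.044 Y37.363
G1 X22.870 Y32.877
G1 X20.512 Y25.620
G1 X22.870 Y18.363
G1 X29.044 Y13.877
G1 X36.674 Y13.877
G1 X42.848 Y18.363
G1 X45.206 Y25.620
G0 X115.740 Y50.445
M3 S679
G1 X38.477 Y46.576 F774
G1 X79.154 Y55.226
G1 X115.740 Y50.445
G0 X49.768 Y26.711
M3 S679
G1 X71.175 Y25.626 F774
G1 X88.259 Y26.688
G1 X101.020 Y29.897
G1 X109.459 Y35.252
G1 X113.574 Y42.754
G0 X44.081 Y37.491
M3 S679
G1 X119.731 Y37.491 F774
G1 X119.731 Y8.655
G1 X44.081 Y8.655
G1 X44.081 Y37.491
M5
G0 X0.000 Y0.000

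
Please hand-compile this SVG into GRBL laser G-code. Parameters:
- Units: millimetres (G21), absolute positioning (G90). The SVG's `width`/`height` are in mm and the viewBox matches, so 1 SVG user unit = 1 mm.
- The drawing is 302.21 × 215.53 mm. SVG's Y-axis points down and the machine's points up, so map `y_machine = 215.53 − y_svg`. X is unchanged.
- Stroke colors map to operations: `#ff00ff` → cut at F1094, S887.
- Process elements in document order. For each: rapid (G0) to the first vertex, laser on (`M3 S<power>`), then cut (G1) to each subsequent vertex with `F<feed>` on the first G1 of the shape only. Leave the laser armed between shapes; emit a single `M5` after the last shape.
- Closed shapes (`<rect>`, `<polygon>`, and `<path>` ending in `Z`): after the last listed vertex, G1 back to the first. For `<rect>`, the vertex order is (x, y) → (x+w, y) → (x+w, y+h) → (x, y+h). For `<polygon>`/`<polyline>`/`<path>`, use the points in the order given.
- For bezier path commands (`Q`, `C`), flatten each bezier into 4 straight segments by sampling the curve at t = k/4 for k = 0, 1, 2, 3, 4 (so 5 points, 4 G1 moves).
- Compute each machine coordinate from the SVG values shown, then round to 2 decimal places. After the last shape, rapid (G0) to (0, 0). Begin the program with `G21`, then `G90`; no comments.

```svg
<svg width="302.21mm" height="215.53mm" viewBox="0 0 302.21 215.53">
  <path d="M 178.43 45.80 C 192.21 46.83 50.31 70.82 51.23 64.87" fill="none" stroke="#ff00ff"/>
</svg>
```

G21
G90
G0 X178.43 Y169.73
M3 S887
G1 X164.24 Y165.48 F1094
G1 X119.65 Y157.58
G1 X72.65 Y150.98
G1 X51.23 Y150.66
M5
G0 X0.00 Y0.00

1 u = 1 mm; y_m = 215.53 − y.

[1] `<path>` cubic bezier, #ff00ff→cut S887 F1094: (178.43,169.73) → (164.24,165.48) → (119.65,157.58) → (72.65,150.98) → (51.23,150.66)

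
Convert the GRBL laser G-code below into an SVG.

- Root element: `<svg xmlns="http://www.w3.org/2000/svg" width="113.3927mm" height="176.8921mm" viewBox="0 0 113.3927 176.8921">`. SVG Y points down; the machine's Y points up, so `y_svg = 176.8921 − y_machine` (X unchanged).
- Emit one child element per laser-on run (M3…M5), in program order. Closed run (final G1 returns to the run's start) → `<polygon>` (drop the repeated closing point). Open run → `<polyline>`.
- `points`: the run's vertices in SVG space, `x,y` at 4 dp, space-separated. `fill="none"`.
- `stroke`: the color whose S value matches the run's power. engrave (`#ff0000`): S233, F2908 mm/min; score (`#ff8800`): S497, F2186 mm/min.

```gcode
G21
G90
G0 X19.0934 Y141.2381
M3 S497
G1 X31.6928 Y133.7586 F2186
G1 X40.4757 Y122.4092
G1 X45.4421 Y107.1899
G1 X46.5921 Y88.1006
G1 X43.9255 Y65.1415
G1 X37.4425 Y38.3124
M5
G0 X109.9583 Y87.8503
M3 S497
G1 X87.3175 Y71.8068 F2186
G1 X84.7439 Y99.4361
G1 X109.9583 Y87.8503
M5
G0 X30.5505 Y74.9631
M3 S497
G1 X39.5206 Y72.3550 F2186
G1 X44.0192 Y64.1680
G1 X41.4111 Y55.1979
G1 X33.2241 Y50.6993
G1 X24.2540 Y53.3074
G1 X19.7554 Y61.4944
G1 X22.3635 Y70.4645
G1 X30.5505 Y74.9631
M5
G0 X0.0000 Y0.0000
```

y_svg = 176.8921 − y_m. Every run uses S497, so all elements get stroke `#ff8800` (score).

[1] open run; points: 19.0934,35.6540 31.6928,43.1335 40.4757,54.4829 45.4421,69.7022 46.5921,88.7915 43.9255,111.7506 37.4425,138.5797

[2] closed run; points: 109.9583,89.0418 87.3175,105.0853 84.7439,77.4560

[3] closed run; points: 30.5505,101.9290 39.5206,104.5371 44.0192,112.7241 41.4111,121.6942 33.2241,126.1928 24.2540,123.5847 19.7554,115.3977 22.3635,106.4276

<svg xmlns="http://www.w3.org/2000/svg" width="113.3927mm" height="176.8921mm" viewBox="0 0 113.3927 176.8921">
  <polyline points="19.0934,35.6540 31.6928,43.1335 40.4757,54.4829 45.4421,69.7022 46.5921,88.7915 43.9255,111.7506 37.4425,138.5797" fill="none" stroke="#ff8800"/>
  <polygon points="109.9583,89.0418 87.3175,105.0853 84.7439,77.4560" fill="none" stroke="#ff8800"/>
  <polygon points="30.5505,101.9290 39.5206,104.5371 44.0192,112.7241 41.4111,121.6942 33.2241,126.1928 24.2540,123.5847 19.7554,115.3977 22.3635,106.4276" fill="none" stroke="#ff8800"/>
</svg>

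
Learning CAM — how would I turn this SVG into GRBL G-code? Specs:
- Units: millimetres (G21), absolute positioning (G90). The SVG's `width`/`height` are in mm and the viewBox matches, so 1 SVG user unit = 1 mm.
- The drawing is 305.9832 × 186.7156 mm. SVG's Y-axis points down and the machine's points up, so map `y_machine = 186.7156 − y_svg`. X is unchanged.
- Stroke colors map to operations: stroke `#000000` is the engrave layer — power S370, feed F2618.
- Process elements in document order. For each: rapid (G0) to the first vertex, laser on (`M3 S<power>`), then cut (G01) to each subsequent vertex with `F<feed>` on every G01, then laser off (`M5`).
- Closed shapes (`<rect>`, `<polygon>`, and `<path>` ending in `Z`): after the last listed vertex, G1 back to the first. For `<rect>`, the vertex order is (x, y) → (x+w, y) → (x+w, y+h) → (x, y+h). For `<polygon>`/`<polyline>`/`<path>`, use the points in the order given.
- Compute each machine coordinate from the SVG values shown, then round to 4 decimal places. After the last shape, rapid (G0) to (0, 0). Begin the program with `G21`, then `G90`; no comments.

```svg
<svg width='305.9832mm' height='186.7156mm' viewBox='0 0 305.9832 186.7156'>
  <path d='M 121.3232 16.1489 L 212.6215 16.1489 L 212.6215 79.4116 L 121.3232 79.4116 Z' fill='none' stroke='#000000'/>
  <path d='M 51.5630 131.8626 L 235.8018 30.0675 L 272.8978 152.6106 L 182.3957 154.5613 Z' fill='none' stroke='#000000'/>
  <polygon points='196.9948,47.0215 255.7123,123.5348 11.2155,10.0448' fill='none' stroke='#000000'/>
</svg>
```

1 u = 1 mm; y_m = 186.7156 − y.

[1] `<path>` rectangle, #000000→engrave S370 F2618: (121.3232,170.5667) → (212.6215,170.5667) → (212.6215,107.3040) → (121.3232,107.3040) → (121.3232,170.5667) (closed)

[2] `<path>` closed polygon, #000000→engrave S370 F2618: (51.5630,54.8530) → (235.8018,156.6481) → (272.8978,34.1050) → (182.3957,32.1543) → (51.5630,54.8530) (closed)

[3] `<polygon>` closed polygon, #000000→engrave S370 F2618: (196.9948,139.6941) → (255.7123,63.1808) → (11.2155,176.6708) → (196.9948,139.6941) (closed)

G21
G90
G0 X121.3232 Y170.5667
M3 S370
G01 X212.6215 Y170.5667 F2618
G01 X212.6215 Y107.3040 F2618
G01 X121.3232 Y107.3040 F2618
G01 X121.3232 Y170.5667 F2618
M5
G0 X51.5630 Y54.8530
M3 S370
G01 X235.8018 Y156.6481 F2618
G01 X272.8978 Y34.1050 F2618
G01 X182.3957 Y32.1543 F2618
G01 X51.5630 Y54.8530 F2618
M5
G0 X196.9948 Y139.6941
M3 S370
G01 X255.7123 Y63.1808 F2618
G01 X11.2155 Y176.6708 F2618
G01 X196.9948 Y139.6941 F2618
M5
G0 X0.0000 Y0.0000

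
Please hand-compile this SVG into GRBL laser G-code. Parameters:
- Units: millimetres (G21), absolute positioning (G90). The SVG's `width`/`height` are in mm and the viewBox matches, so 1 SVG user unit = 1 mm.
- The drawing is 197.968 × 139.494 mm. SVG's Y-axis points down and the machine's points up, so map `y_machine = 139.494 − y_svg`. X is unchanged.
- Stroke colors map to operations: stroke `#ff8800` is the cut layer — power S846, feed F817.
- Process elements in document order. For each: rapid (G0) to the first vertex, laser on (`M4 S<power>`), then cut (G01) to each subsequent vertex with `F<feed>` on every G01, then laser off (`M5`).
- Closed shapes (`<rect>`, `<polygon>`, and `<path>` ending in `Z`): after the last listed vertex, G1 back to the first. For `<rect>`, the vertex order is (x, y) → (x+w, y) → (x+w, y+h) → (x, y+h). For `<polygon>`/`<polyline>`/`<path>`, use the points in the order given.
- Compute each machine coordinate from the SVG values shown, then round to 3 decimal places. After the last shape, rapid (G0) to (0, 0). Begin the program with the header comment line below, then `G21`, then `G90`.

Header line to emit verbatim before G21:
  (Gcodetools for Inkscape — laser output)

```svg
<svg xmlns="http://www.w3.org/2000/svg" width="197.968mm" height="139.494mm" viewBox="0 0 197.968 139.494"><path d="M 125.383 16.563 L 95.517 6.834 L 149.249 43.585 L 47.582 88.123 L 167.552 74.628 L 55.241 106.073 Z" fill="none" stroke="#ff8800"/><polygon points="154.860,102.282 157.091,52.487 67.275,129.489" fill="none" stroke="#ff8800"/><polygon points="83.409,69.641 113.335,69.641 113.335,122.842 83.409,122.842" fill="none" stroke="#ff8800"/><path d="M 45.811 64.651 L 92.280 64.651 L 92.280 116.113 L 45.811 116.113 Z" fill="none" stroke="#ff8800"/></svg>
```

(Gcodetools for Inkscape — laser output)
G21
G90
G0 X125.383 Y122.931
M4 S846
G01 X95.517 Y132.660 F817
G01 X149.249 Y95.909 F817
G01 X47.582 Y51.371 F817
G01 X167.552 Y64.866 F817
G01 X55.241 Y33.421 F817
G01 X125.383 Y122.931 F817
M5
G0 X154.860 Y37.212
M4 S846
G01 X157.091 Y87.007 F817
G01 X67.275 Y10.005 F817
G01 X154.860 Y37.212 F817
M5
G0 X83.409 Y69.853
M4 S846
G01 X113.335 Y69.853 F817
G01 X113.335 Y16.652 F817
G01 X83.409 Y16.652 F817
G01 X83.409 Y69.853 F817
M5
G0 X45.811 Y74.843
M4 S846
G01 X92.280 Y74.843 F817
G01 X92.280 Y23.381 F817
G01 X45.811 Y23.381 F817
G01 X45.811 Y74.843 F817
M5
G0 X0.000 Y0.000

Since the viewBox matches the mm dimensions, user units are millimetres directly. The only transform is the Y-flip y_m = 139.494 − y_svg.

Shape 1 is a closed polygon drawn with `<path>`. Its stroke #ff8800 means cut at S846, F817. After flipping Y the toolpath is (125.383,122.931) → (95.517,132.660) → (149.249,95.909) → (47.582,51.371) → (167.552,64.866) → (55.241,33.421) → (125.383,122.931), returning to the start.

Shape 2 is a closed polygon drawn with `<polygon>`. Its stroke #ff8800 means cut at S846, F817. After flipping Y the toolpath is (154.860,37.212) → (157.091,87.007) → (67.275,10.005) → (154.860,37.212), returning to the start.

Shape 3 is a rectangle drawn with `<polygon>`. Its stroke #ff8800 means cut at S846, F817. After flipping Y the toolpath is (83.409,69.853) → (113.335,69.853) → (113.335,16.652) → (83.409,16.652) → (83.409,69.853), returning to the start.

Shape 4 is a rectangle drawn with `<path>`. Its stroke #ff8800 means cut at S846, F817. After flipping Y the toolpath is (45.811,74.843) → (92.280,74.843) → (92.280,23.381) → (45.811,23.381) → (45.811,74.843), returning to the start.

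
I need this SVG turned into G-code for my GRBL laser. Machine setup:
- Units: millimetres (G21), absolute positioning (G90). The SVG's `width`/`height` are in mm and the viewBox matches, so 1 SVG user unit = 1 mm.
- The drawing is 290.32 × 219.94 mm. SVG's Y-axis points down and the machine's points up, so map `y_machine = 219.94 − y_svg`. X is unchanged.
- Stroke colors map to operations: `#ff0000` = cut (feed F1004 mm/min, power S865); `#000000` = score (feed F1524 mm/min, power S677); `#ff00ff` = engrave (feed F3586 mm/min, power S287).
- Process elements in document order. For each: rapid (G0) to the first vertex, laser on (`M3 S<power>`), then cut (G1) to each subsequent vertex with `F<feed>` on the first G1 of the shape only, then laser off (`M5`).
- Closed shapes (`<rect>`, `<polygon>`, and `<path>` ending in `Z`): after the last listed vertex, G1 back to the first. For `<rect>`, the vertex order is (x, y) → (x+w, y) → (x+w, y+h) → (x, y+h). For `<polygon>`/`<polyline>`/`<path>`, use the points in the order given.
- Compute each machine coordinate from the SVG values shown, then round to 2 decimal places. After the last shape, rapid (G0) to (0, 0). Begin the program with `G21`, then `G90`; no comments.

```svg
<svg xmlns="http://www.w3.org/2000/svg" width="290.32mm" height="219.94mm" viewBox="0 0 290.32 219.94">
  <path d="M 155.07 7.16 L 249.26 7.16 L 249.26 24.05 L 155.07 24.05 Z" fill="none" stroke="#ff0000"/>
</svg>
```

G21
G90
G0 X155.07 Y212.78
M3 S865
G1 X249.26 Y212.78 F1004
G1 X249.26 Y195.89
G1 X155.07 Y195.89
G1 X155.07 Y212.78
M5
G0 X0.00 Y0.00

Since the viewBox matches the mm dimensions, user units are millimetres directly. The only transform is the Y-flip y_m = 219.94 − y_svg.

Shape 1 is a rectangle drawn with `<path>`. Its stroke #ff0000 means cut at S865, F1004. After flipping Y the toolpath is (155.07,212.78) → (249.26,212.78) → (249.26,195.89) → (155.07,195.89) → (155.07,212.78), returning to the start.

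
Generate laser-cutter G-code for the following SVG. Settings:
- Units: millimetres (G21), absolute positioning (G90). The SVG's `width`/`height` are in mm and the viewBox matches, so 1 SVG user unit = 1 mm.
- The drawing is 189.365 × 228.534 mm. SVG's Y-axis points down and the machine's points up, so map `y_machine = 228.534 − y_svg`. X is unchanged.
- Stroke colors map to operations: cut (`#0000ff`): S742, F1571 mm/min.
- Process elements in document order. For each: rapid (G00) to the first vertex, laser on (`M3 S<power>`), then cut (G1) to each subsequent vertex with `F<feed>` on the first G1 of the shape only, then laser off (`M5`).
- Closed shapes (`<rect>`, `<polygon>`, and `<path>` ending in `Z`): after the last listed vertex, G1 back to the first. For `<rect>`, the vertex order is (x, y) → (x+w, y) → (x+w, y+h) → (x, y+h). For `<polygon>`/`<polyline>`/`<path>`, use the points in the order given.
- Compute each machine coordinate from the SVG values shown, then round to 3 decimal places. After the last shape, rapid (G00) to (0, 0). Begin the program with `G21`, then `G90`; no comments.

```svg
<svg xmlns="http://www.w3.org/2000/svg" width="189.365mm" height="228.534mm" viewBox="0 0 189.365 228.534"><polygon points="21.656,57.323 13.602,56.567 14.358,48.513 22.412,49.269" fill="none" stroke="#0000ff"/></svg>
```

G21
G90
G00 X21.656 Y171.211
M3 S742
G1 X13.602 Y171.967 F1571
G1 X14.358 Y180.021
G1 X22.412 Y179.265
G1 X21.656 Y171.211
M5
G00 X0.000 Y0.000

Since the viewBox matches the mm dimensions, user units are millimetres directly. The only transform is the Y-flip y_m = 228.534 − y_svg.

Shape 1 is a regular polygon drawn with `<polygon>`. Its stroke #0000ff means cut at S742, F1571. After flipping Y the toolpath is (21.656,171.211) → (13.602,171.967) → (14.358,180.021) → (22.412,179.265) → (21.656,171.211), returning to the start.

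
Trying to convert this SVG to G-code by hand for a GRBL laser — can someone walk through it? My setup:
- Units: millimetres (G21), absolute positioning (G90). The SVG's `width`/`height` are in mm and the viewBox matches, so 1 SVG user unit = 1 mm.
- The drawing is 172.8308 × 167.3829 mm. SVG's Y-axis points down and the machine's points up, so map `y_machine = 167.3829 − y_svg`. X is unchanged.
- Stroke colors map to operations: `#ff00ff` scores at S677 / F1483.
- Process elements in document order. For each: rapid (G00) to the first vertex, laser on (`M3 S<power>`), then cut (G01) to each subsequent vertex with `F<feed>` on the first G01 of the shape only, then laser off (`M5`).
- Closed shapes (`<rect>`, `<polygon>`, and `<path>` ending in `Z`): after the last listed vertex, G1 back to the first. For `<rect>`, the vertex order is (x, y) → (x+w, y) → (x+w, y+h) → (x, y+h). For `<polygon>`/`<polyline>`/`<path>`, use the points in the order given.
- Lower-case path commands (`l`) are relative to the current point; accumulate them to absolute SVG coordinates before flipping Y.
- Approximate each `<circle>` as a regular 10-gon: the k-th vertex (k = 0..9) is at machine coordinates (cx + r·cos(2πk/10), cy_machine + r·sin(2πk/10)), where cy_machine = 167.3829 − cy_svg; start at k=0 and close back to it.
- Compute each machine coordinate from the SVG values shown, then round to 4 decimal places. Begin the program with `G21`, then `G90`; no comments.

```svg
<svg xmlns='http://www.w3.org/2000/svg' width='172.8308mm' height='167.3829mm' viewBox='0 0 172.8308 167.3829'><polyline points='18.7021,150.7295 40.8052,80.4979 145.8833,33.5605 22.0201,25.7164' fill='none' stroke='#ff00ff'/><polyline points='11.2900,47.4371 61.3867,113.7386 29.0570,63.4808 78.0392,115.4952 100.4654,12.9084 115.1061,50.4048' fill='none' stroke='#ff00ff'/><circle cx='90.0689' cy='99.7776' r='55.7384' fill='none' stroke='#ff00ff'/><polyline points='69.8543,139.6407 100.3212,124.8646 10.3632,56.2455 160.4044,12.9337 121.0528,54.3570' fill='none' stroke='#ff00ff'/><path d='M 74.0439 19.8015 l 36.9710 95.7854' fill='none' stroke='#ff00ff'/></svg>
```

G21
G90
G00 X18.7021 Y16.6534
M3 S677
G01 X40.8052 Y86.8850 F1483
G01 X145.8833 Y133.8224
G01 X22.0201 Y141.6665
M5
G00 X11.2900 Y119.9458
M3 S677
G01 X61.3867 Y53.6443 F1483
G01 X29.0570 Y103.9021
G01 X78.0392 Y51.8877
G01 X100.4654 Y154.4745
G01 X115.1061 Y116.9781
M5
G00 X145.8073 Y67.6053
M3 S677
G01 X135.1622 Y100.3675 F1483
G01 X107.2930 Y120.6157
G01 X72.8448 Y120.6157
G01 X44.9756 Y100.3675
G01 X34.3305 Y67.6053
G01 X44.9756 Y34.8431
G01 X72.8448 Y14.5949
G01 X107.2930 Y14.5949
G01 X135.1622 Y34.8431
G01 X145.8073 Y67.6053
M5
G00 X69.8543 Y27.7422
M3 S677
G01 X100.3212 Y42.5183 F1483
G01 X10.3632 Y111.1374
G01 X160.4044 Y154.4492
G01 X121.0528 Y113.0259
M5
G00 X74.0439 Y147.5814
M3 S677
G01 X111.0149 Y51.7960 F1483
M5

1 u = 1 mm; y_m = 167.3829 − y.

[1] `<polyline>` open polyline, #ff00ff→score S677 F1483: (18.7021,16.6534) → (40.8052,86.8850) → (145.8833,133.8224) → (22.0201,141.6665)

[2] `<polyline>` open polyline, #ff00ff→score S677 F1483: (11.2900,119.9458) → (61.3867,53.6443) → (29.0570,103.9021) → (78.0392,51.8877) → (100.4654,154.4745) → (115.1061,116.9781)

[3] `<circle>` circle, #ff00ff→score S677 F1483: (145.8073,67.6053) → (135.1622,100.3675) → (107.2930,120.6157) → (72.8448,120.6157) → (44.9756,100.3675) → (34.3305,67.6053) → (44.9756,34.8431) → (72.8448,14.5949) → (107.2930,14.5949) → (135.1622,34.8431) → (145.8073,67.6053) (closed)

[4] `<polyline>` open polyline, #ff00ff→score S677 F1483: (69.8543,27.7422) → (100.3212,42.5183) → (10.3632,111.1374) → (160.4044,154.4492) → (121.0528,113.0259)

[5] `<path>` line segment, #ff00ff→score S677 F1483: (74.0439,147.5814) → (111.0149,51.7960)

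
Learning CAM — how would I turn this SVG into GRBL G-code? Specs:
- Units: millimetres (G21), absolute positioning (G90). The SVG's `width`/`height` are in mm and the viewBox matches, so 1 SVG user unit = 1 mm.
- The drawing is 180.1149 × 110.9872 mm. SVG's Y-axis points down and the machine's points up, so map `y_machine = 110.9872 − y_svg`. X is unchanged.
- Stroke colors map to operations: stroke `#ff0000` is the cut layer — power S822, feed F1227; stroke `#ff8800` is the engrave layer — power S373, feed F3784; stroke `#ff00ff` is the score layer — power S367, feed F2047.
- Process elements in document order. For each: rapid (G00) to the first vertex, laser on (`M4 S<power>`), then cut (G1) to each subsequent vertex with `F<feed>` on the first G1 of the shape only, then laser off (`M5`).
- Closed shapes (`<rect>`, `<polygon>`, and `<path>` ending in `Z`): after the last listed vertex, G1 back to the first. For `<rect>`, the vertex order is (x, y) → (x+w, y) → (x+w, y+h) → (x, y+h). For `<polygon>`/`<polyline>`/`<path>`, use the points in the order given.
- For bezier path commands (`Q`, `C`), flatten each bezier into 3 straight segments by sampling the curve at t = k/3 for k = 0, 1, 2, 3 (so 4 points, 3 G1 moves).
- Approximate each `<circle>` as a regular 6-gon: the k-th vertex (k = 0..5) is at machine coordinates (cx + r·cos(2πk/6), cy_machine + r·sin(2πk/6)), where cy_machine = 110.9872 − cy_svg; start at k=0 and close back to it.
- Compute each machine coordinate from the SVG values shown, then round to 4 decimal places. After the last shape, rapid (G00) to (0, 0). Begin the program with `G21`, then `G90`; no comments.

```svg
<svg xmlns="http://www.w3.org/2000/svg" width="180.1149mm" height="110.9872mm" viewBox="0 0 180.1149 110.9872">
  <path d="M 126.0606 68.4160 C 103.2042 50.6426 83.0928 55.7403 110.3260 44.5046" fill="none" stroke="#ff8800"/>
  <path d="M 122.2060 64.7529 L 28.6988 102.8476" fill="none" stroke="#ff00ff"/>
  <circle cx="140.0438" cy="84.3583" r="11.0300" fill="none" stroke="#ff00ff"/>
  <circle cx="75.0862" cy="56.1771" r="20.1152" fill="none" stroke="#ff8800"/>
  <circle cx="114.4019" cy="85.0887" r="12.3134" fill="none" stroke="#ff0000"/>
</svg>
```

viewBox `0 0 180.1149 110.9872` with mm width/height → 1 unit = 1 mm. Flip: y_m = 110.9872 − y_svg.

**Shape 1** — `<path>` cubic bezier, stroke `#ff8800` → engrave (S373, F3784). Control points (SVG): P0=(126.0606,68.4160), P1=(103.2042,50.6426), P2=(83.0928,55.7403), P3=(110.3260,44.5046); sampled at t=k/3. Machine vertices: (126.0606,42.5712) → (105.7710,54.1729) → (97.2225,59.2393) → (110.3260,66.4826). Open path.

**Shape 2** — `<path>` line segment, stroke `#ff00ff` → score (S367, F2047). Machine vertices: (122.2060,46.2343) → (28.6988,8.1396). Open path.

**Shape 3** — `<circle>` circle, stroke `#ff00ff` → score (S367, F2047). Machine vertices: (151.0738,26.6289) → (145.5588,36.1812) → (134.5288,36.1812) → (129.0138,26.6289) → (134.5288,17.0766) → (145.5588,17.0766) → (151.0738,26.6289). Closed: final G1 returns to the first vertex.

**Shape 4** — `<circle>` circle, stroke `#ff8800` → engrave (S373, F3784). Machine vertices: (95.2014,54.8101) → (85.1438,72.2304) → (65.0286,72.2304) → (54.9710,54.8101) → (65.0286,37.3898) → (85.1438,37.3898) → (95.2014,54.8101). Closed: final G1 returns to the first vertex.

**Shape 5** — `<circle>` circle, stroke `#ff0000` → cut (S822, F1227). Machine vertices: (126.7153,25.8985) → (120.5586,36.5622) → (108.2452,36.5622) → (102.0885,25.8985) → (108.2452,15.2348) → (120.5586,15.2348) → (126.7153,25.8985). Closed: final G1 returns to the first vertex.

G21
G90
G00 X126.0606 Y42.5712
M4 S373
G1 X105.7710 Y54.1729 F3784
G1 X97.2225 Y59.2393
G1 X110.3260 Y66.4826
M5
G00 X122.2060 Y46.2343
M4 S367
G1 X28.6988 Y8.1396 F2047
M5
G00 X151.0738 Y26.6289
M4 S367
G1 X145.5588 Y36.1812 F2047
G1 X134.5288 Y36.1812
G1 X129.0138 Y26.6289
G1 X134.5288 Y17.0766
G1 X145.5588 Y17.0766
G1 X151.0738 Y26.6289
M5
G00 X95.2014 Y54.8101
M4 S373
G1 X85.1438 Y72.2304 F3784
G1 X65.0286 Y72.2304
G1 X54.9710 Y54.8101
G1 X65.0286 Y37.3898
G1 X85.1438 Y37.3898
G1 X95.2014 Y54.8101
M5
G00 X126.7153 Y25.8985
M4 S822
G1 X120.5586 Y36.5622 F1227
G1 X108.2452 Y36.5622
G1 X102.0885 Y25.8985
G1 X108.2452 Y15.2348
G1 X120.5586 Y15.2348
G1 X126.7153 Y25.8985
M5
G00 X0.0000 Y0.0000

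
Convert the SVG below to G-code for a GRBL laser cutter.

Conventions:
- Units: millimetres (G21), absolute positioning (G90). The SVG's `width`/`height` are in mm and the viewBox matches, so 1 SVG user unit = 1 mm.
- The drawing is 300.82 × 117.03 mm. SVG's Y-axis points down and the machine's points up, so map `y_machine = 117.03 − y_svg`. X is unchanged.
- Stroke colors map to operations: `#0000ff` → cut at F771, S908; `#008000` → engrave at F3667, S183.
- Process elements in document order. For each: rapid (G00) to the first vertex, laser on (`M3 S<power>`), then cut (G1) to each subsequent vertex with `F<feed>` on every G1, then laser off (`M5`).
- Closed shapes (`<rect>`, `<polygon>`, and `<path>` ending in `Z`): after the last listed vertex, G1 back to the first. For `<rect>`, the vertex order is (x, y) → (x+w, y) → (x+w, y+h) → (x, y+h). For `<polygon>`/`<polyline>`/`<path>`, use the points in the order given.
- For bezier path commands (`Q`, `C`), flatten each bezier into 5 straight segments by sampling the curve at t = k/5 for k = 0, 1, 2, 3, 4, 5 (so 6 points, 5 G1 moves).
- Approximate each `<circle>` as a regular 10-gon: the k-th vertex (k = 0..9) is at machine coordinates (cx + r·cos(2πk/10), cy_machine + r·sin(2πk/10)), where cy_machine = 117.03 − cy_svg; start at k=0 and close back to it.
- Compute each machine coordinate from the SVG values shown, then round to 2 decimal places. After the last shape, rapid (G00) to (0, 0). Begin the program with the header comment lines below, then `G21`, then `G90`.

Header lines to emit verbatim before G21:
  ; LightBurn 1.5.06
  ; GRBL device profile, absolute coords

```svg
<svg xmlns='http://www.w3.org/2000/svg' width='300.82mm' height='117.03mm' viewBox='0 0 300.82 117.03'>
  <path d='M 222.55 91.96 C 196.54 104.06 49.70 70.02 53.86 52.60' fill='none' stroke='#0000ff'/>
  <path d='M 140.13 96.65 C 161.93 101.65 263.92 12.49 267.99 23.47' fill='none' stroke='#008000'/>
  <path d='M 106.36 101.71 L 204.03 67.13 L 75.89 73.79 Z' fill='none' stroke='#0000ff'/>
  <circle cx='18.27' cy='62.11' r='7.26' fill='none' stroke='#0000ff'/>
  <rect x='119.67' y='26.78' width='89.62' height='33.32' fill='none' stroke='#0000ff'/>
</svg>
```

1 u = 1 mm; y_m = 117.03 − y.

[1] `<path>` cubic bezier, #0000ff→cut S908 F771: (222.55,25.07) → (194.62,22.84) → (150.74,28.68) → (103.95,39.57) → (67.31,52.49) → (53.86,64.43)

[2] `<path>` cubic bezier, #008000→engrave S183 F3667: (140.13,20.38) → (161.41,27.12) → (193.38,47.14) → (227.50,71.10) → (255.22,89.69) → (267.99,93.56)

[3] `<path>` closed polygon, #0000ff→cut S908 F771: (106.36,15.32) → (204.03,49.90) → (75.89,43.24) → (106.36,15.32) (closed)

[4] `<circle>` circle, #0000ff→cut S908 F771: (25.53,54.92) → (24.14,59.19) → (20.51,61.82) → (16.03,61.82) → (12.40,59.19) → (11.01,54.92) → (12.40,50.65) → (16.03,48.02) → (20.51,48.02) → (24.14,50.65) → (25.53,54.92) (closed)

[5] `<rect>` rectangle, #0000ff→cut S908 F771: (119.67,90.25) → (209.29,90.25) → (209.29,56.93) → (119.67,56.93) → (119.67,90.25) (closed)

; LightBurn 1.5.06
; GRBL device profile, absolute coords
G21
G90
G00 X222.55 Y25.07
M3 S908
G1 X194.62 Y22.84 F771
G1 X150.74 Y28.68 F771
G1 X103.95 Y39.57 F771
G1 X67.31 Y52.49 F771
G1 X53.86 Y64.43 F771
M5
G00 X140.13 Y20.38
M3 S183
G1 X161.41 Y27.12 F3667
G1 X193.38 Y47.14 F3667
G1 X227.50 Y71.10 F3667
G1 X255.22 Y89.69 F3667
G1 X267.99 Y93.56 F3667
M5
G00 X106.36 Y15.32
M3 S908
G1 X204.03 Y49.90 F771
G1 X75.89 Y43.24 F771
G1 X106.36 Y15.32 F771
M5
G00 X25.53 Y54.92
M3 S908
G1 X24.14 Y59.19 F771
G1 X20.51 Y61.82 F771
G1 X16.03 Y61.82 F771
G1 X12.40 Y59.19 F771
G1 X11.01 Y54.92 F771
G1 X12.40 Y50.65 F771
G1 X16.03 Y48.02 F771
G1 X20.51 Y48.02 F771
G1 X24.14 Y50.65 F771
G1 X25.53 Y54.92 F771
M5
G00 X119.67 Y90.25
M3 S908
G1 X209.29 Y90.25 F771
G1 X209.29 Y56.93 F771
G1 X119.67 Y56.93 F771
G1 X119.67 Y90.25 F771
M5
G00 X0.00 Y0.00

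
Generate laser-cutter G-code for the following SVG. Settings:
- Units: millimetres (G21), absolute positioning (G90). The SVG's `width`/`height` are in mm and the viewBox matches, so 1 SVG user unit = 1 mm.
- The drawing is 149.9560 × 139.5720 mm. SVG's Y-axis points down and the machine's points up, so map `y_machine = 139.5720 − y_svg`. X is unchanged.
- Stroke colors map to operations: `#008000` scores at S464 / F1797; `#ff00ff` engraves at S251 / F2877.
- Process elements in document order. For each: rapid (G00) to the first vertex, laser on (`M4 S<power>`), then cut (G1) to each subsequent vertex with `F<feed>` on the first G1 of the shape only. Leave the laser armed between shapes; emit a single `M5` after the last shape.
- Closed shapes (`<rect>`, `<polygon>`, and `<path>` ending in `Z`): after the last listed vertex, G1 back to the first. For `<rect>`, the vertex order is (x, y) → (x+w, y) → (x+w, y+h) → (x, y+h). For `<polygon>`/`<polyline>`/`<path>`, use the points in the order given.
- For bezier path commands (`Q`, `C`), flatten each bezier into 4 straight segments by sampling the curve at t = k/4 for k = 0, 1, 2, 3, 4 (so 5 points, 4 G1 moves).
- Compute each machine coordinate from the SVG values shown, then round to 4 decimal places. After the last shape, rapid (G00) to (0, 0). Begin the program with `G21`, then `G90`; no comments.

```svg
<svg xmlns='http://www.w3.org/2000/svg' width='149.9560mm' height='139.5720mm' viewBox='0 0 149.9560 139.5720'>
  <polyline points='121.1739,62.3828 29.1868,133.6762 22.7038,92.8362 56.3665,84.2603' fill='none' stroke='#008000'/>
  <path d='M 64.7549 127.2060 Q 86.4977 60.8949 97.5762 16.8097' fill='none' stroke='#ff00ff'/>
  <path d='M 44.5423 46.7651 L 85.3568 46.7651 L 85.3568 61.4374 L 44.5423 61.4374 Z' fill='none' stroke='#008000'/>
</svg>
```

G21
G90
G00 X121.1739 Y77.1892
M4 S464
G1 X29.1868 Y5.8958 F1797
G1 X22.7038 Y46.7358
G1 X56.3665 Y55.3117
G00 X64.7549 Y12.3660
M4 S251
G1 X74.9598 Y44.1324 F2877
G1 X83.8316 Y73.1206
G1 X91.3704 Y99.3306
G1 X97.5762 Y122.7623
G00 X44.5423 Y92.8069
M4 S464
G1 X85.3568 Y92.8069 F1797
G1 X85.3568 Y78.1346
G1 X44.5423 Y78.1346
G1 X44.5423 Y92.8069
M5
G00 X0.0000 Y0.0000

1 u = 1 mm; y_m = 139.5720 − y.

[1] `<polyline>` open polyline, #008000→score S464 F1797: (121.1739,77.1892) → (29.1868,5.8958) → (22.7038,46.7358) → (56.3665,55.3117)

[2] `<path>` quadratic bezier, #ff00ff→engrave S251 F2877: (64.7549,12.3660) → (74.9598,44.1324) → (83.8316,73.1206) → (91.3704,99.3306) → (97.5762,122.7623)

[3] `<path>` rectangle, #008000→score S464 F1797: (44.5423,92.8069) → (85.3568,92.8069) → (85.3568,78.1346) → (44.5423,78.1346) → (44.5423,92.8069) (closed)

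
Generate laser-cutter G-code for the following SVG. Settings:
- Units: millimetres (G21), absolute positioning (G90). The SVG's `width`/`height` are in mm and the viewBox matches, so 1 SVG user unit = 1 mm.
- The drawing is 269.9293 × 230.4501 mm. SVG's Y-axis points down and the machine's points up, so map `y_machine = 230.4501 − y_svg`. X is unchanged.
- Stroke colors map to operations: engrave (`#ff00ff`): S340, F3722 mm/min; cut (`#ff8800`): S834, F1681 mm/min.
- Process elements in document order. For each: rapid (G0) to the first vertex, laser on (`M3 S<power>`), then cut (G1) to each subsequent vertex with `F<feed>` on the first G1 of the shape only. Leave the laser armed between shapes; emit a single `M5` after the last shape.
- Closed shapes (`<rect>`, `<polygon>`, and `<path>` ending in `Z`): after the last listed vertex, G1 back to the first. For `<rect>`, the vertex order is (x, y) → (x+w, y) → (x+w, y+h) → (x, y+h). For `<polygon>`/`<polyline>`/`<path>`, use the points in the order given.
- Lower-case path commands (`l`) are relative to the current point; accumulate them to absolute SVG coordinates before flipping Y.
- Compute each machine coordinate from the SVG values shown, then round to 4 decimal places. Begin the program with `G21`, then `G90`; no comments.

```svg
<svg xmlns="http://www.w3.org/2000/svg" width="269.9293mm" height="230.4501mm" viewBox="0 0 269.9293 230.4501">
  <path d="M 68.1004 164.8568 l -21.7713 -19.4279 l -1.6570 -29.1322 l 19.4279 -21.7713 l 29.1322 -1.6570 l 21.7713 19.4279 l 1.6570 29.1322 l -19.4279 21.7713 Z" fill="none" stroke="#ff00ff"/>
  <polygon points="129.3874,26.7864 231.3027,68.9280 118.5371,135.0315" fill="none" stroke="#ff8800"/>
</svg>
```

Since the viewBox matches the mm dimensions, user units are millimetres directly. The only transform is the Y-flip y_m = 230.4501 − y_svg.

Shape 1 is a regular polygon drawn with `<path>`. Its stroke #ff00ff means engrave at S340, F3722. After flipping Y the toolpath is (68.1004,65.5933) → (46.3291,85.0212) → (44.6721,114.1534) → (64.1000,135.9247) → (93.2322,137.5817) → (115.0035,118.1538) → (116.6605,89.0216) → (97.2326,67.2503) → (68.1004,65.5933), returning to the start.

Shape 2 is a closed polygon drawn with `<polygon>`. Its stroke #ff8800 means cut at S834, F1681. After flipping Y the toolpath is (129.3874,203.6637) → (231.3027,161.5221) → (118.5371,95.4186) → (129.3874,203.6637), returning to the start.

G21
G90
G0 X68.1004 Y65.5933
M3 S340
G1 X46.3291 Y85.0212 F3722
G1 X44.6721 Y114.1534
G1 X64.1000 Y135.9247
G1 X93.2322 Y137.5817
G1 X115.0035 Y118.1538
G1 X116.6605 Y89.0216
G1 X97.2326 Y67.2503
G1 X68.1004 Y65.5933
G0 X129.3874 Y203.6637
M3 S834
G1 X231.3027 Y161.5221 F1681
G1 X118.5371 Y95.4186
G1 X129.3874 Y203.6637
M5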